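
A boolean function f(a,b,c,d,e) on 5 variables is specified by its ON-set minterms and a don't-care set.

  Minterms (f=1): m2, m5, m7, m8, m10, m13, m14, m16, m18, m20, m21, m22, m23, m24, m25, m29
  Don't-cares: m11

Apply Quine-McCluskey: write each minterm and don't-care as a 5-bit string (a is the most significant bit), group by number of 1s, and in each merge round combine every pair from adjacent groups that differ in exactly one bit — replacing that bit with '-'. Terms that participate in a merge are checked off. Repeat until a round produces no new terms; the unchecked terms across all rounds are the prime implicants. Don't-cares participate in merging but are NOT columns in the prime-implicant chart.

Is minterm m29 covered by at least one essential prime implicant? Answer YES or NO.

Round 0: 00010✓ 00101✓ 00111✓ 01000✓ 01010✓ 01011✓ 01101✓ 01110✓ 10000✓ 10010✓ 10100✓ 10101✓ 10110✓ 10111✓ 11000✓ 11001✓ 11101✓
Round 1: -0010 -0101✓ -0111✓ -1000 -1101✓ 0-010 0-101✓ 001-1✓ 01-10 010-0 0101- 1-000 1-101✓ 10-00✓ 10-10✓ 100-0✓ 101-0✓ 101-1✓ 1010-✓ 1011-✓ 11-01 1100-
Round 2: --101 -01-1 10--0 101--
PIs = {--101, -0010, -01-1, -1000, 0-010, 01-10, 010-0, 0101-, 1-000, 10--0, 101--, 11-01, 1100-}
Coverage chart:
  m2: -0010,0-010
  m5: --101,-01-1
  m7: -01-1 ←essential
  m8: -1000,010-0
  m10: 0-010,01-10,010-0,0101-
  m13: --101 ←essential
  m14: 01-10 ←essential
  m16: 1-000,10--0
  m18: -0010,10--0
  m20: 10--0,101--
  m21: --101,-01-1,101--
  m22: 10--0,101--
  m23: -01-1,101--
  m24: -1000,1-000,1100-
  m25: 11-01,1100-
  m29: --101,11-01
Essential: --101, -01-1, 01-10

YES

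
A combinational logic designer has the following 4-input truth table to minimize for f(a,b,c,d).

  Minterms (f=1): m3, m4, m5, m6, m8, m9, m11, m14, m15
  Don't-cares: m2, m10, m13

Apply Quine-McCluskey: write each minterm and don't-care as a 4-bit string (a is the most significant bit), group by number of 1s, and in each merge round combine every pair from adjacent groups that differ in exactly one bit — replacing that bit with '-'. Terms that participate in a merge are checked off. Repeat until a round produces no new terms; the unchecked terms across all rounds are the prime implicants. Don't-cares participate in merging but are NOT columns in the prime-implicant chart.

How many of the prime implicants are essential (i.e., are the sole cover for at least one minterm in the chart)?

size-2^0 implicants → 0010(✓)  0011(✓)  0100(✓)  0101(✓)  0110(✓)  1000(✓)  1001(✓)  1010(✓)  1011(✓)  1101(✓)  1110(✓)  1111(✓)
size-2^1 implicants → -010(✓)  -011(✓)  -101  -110(✓)  0-10(✓)  001-(✓)  01-0  010-  1-01(✓)  1-10(✓)  1-11(✓)  10-0(✓)  10-1(✓)  100-(✓)  101-(✓)  11-1(✓)  111-(✓)
size-2^2 implicants → --10  -01-  1--1  1-1-  10--
Unchecked terms (primes): --10, -01-, -101, 01-0, 010-, 1--1, 1-1-, 10--
Minterm coverage:
  m3 ⊆ -01- [E]
  m4 ⊆ 01-0,010-
  m5 ⊆ -101,010-
  m6 ⊆ --10,01-0
  m8 ⊆ 10-- [E]
  m9 ⊆ 1--1,10--
  m11 ⊆ -01-,1--1,1-1-,10--
  m14 ⊆ --10,1-1-
  m15 ⊆ 1--1,1-1-
E = {-01-, 10--}

2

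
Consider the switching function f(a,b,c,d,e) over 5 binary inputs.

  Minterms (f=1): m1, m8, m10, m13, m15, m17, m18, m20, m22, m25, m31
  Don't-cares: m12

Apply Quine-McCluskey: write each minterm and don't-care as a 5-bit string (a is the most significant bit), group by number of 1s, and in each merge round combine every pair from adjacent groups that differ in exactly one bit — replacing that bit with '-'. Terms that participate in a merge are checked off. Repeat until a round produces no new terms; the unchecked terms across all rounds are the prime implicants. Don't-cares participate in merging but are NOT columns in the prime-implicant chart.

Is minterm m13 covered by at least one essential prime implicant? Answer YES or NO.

NO

Round 0: 00001✓ 01000✓ 01010✓ 01100✓ 01101✓ 01111✓ 10001✓ 10010✓ 10100✓ 10110✓ 11001✓ 11111✓
Round 1: -0001 -1111 01-00 010-0 011-1 0110- 1-001 10-10 101-0
PIs = {-0001, -1111, 01-00, 010-0, 011-1, 0110-, 1-001, 10-10, 101-0}
Coverage chart:
  m1: -0001 ←essential
  m8: 01-00,010-0
  m10: 010-0 ←essential
  m13: 011-1,0110-
  m15: -1111,011-1
  m17: -0001,1-001
  m18: 10-10 ←essential
  m20: 101-0 ←essential
  m22: 10-10,101-0
  m25: 1-001 ←essential
  m31: -1111 ←essential
Essential: -0001, -1111, 010-0, 1-001, 10-10, 101-0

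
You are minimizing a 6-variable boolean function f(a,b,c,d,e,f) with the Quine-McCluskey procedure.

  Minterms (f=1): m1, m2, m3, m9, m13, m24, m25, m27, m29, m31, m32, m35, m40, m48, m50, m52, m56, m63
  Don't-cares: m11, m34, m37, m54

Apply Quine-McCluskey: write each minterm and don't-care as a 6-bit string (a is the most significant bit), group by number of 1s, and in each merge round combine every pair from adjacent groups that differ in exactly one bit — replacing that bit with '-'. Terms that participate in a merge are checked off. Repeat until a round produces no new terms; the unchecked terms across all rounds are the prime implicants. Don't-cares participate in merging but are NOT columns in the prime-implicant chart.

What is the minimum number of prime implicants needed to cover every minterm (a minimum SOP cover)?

Round 0: 000001✓ 000010✓ 000011✓ 001001✓ 001011✓ 001101✓ 011000✓ 011001✓ 011011✓ 011101✓ 011111✓ 100000✓ 100010✓ 100011✓ 100101 101000✓ 110000✓ 110010✓ 110100✓ 110110✓ 111000✓ 111111✓
Round 1: -00010✓ -00011✓ -11000 -11111 0-1001✓ 0-1011✓ 0-1101✓ 00-001✓ 00-011✓ 0000-1✓ 00001-✓ 001-01✓ 0010-1✓ 011-01✓ 011-11✓ 0110-1✓ 01100- 0111-1✓ 1-0000✓ 1-0010✓ 1-1000✓ 10-000✓ 1000-0✓ 10001-✓ 11-000✓ 110-00✓ 110-10✓ 1100-0✓ 1101-0✓
Round 2: -0001- 0-1-01 0-10-1 00-0-1 011--1 1--000 1-00-0 110--0
PIs = {-0001-, -11000, -11111, 0-1-01, 0-10-1, 00-0-1, 011--1, 01100-, 1--000, 1-00-0, 100101, 110--0}
Coverage chart:
  m1: 00-0-1 ←essential
  m2: -0001- ←essential
  m3: -0001-,00-0-1
  m9: 0-1-01,0-10-1,00-0-1
  m13: 0-1-01 ←essential
  m24: -11000,01100-
  m25: 0-1-01,0-10-1,011--1,01100-
  m27: 0-10-1,011--1
  m29: 0-1-01,011--1
  m31: -11111,011--1
  m32: 1--000,1-00-0
  m35: -0001- ←essential
  m40: 1--000 ←essential
  m48: 1--000,1-00-0,110--0
  m50: 1-00-0,110--0
  m52: 110--0 ←essential
  m56: -11000,1--000
  m63: -11111 ←essential
Essential: -0001-, -11111, 0-1-01, 00-0-1, 1--000, 110--0
Petrick residual → -11000, 0-10-1
Min cover (8 terms): b'c'd'e + bcd'e'f' + bcdef + a'ce'f + a'cd'f + a'b'd'f + ad'e'f' + abc'f'

8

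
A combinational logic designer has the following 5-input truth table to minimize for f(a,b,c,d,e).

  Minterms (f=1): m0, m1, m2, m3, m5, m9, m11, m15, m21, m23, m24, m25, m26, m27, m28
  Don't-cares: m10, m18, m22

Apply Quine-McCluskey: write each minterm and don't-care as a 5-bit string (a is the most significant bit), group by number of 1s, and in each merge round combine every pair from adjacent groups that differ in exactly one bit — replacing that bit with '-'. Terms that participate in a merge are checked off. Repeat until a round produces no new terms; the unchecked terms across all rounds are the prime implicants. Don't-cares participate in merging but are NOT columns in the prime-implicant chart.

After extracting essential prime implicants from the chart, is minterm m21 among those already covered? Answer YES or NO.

NO

size-2^0 implicants → 00000(✓)  00001(✓)  00010(✓)  00011(✓)  00101(✓)  01001(✓)  01010(✓)  01011(✓)  01111(✓)  10010(✓)  10101(✓)  10110(✓)  10111(✓)  11000(✓)  11001(✓)  11010(✓)  11011(✓)  11100(✓)
size-2^1 implicants → -0010(✓)  -0101  -1001(✓)  -1010(✓)  -1011(✓)  0-001(✓)  0-010(✓)  0-011(✓)  00-01  000-0(✓)  000-1(✓)  0000-(✓)  0001-(✓)  01-11  010-1(✓)  0101-(✓)  1-010(✓)  10-10  101-1  1011-  11-00  110-0(✓)  110-1(✓)  1100-(✓)  1101-(✓)
size-2^2 implicants → --010  -10-1  -101-  0-0-1  0-01-  000--  110--
Unchecked terms (primes): --010, -0101, -10-1, -101-, 0-0-1, 0-01-, 00-01, 000--, 01-11, 10-10, 101-1, 1011-, 11-00, 110--
Minterm coverage:
  m0 ⊆ 000-- [E]
  m1 ⊆ 0-0-1,00-01,000--
  m2 ⊆ --010,0-01-,000--
  m3 ⊆ 0-0-1,0-01-,000--
  m5 ⊆ -0101,00-01
  m9 ⊆ -10-1,0-0-1
  m11 ⊆ -10-1,-101-,0-0-1,0-01-,01-11
  m15 ⊆ 01-11 [E]
  m21 ⊆ -0101,101-1
  m23 ⊆ 101-1,1011-
  m24 ⊆ 11-00,110--
  m25 ⊆ -10-1,110--
  m26 ⊆ --010,-101-,110--
  m27 ⊆ -10-1,-101-,110--
  m28 ⊆ 11-00 [E]
E = {000--, 01-11, 11-00}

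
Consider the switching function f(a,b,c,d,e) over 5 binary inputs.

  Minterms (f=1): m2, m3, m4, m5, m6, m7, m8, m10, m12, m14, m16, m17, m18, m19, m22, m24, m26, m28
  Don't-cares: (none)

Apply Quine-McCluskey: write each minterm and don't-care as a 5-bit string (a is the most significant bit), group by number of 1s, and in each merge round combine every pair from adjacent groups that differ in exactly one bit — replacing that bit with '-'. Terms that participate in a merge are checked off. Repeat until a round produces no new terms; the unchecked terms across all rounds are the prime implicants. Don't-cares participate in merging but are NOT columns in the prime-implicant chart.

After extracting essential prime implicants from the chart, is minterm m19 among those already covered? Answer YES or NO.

Round 0: 00010✓ 00011✓ 00100✓ 00101✓ 00110✓ 00111✓ 01000✓ 01010✓ 01100✓ 01110✓ 10000✓ 10001✓ 10010✓ 10011✓ 10110✓ 11000✓ 11010✓ 11100✓
Round 1: -0010✓ -0011✓ -0110✓ -1000✓ -1010✓ -1100✓ 0-010✓ 0-100✓ 0-110✓ 00-10✓ 00-11✓ 0001-✓ 001-0✓ 001-1✓ 0010-✓ 0011-✓ 01-00✓ 01-10✓ 010-0✓ 011-0✓ 1-000✓ 1-010✓ 10-10✓ 100-0✓ 100-1✓ 1000-✓ 1001-✓ 11-00✓ 110-0✓
Round 2: --010 -0-10 -001- -1-00 -10-0 0--10 0-1-0 00-1- 001-- 01--0 1-0-0 100--
PIs = {--010, -0-10, -001-, -1-00, -10-0, 0--10, 0-1-0, 00-1-, 001--, 01--0, 1-0-0, 100--}
Coverage chart:
  m2: --010,-0-10,-001-,0--10,00-1-
  m3: -001-,00-1-
  m4: 0-1-0,001--
  m5: 001-- ←essential
  m6: -0-10,0--10,0-1-0,00-1-,001--
  m7: 00-1-,001--
  m8: -1-00,-10-0,01--0
  m10: --010,-10-0,0--10,01--0
  m12: -1-00,0-1-0,01--0
  m14: 0--10,0-1-0,01--0
  m16: 1-0-0,100--
  m17: 100-- ←essential
  m18: --010,-0-10,-001-,1-0-0,100--
  m19: -001-,100--
  m22: -0-10 ←essential
  m24: -1-00,-10-0,1-0-0
  m26: --010,-10-0,1-0-0
  m28: -1-00 ←essential
Essential: -0-10, -1-00, 001--, 100--

YES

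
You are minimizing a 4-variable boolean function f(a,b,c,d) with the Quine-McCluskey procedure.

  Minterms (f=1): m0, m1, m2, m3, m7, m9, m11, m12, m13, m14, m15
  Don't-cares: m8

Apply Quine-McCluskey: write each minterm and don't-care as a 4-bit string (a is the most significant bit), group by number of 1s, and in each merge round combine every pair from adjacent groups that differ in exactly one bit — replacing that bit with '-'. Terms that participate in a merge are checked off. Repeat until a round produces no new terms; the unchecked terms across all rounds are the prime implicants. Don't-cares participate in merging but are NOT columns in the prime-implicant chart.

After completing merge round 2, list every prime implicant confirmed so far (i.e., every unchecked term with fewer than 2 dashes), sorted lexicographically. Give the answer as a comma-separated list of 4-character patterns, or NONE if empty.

NONE

size-2^0 implicants → 0000(✓)  0001(✓)  0010(✓)  0011(✓)  0111(✓)  1000(✓)  1001(✓)  1011(✓)  1100(✓)  1101(✓)  1110(✓)  1111(✓)
size-2^1 implicants → -000(✓)  -001(✓)  -011(✓)  -111(✓)  0-11(✓)  00-0(✓)  00-1(✓)  000-(✓)  001-(✓)  1-00(✓)  1-01(✓)  1-11(✓)  10-1(✓)  100-(✓)  11-0(✓)  11-1(✓)  110-(✓)  111-(✓)
size-2^2 implicants → --11  -0-1  -00-  00--  1--1  1-0-  11--
Unchecked terms (primes): --11, -0-1, -00-, 00--, 1--1, 1-0-, 11--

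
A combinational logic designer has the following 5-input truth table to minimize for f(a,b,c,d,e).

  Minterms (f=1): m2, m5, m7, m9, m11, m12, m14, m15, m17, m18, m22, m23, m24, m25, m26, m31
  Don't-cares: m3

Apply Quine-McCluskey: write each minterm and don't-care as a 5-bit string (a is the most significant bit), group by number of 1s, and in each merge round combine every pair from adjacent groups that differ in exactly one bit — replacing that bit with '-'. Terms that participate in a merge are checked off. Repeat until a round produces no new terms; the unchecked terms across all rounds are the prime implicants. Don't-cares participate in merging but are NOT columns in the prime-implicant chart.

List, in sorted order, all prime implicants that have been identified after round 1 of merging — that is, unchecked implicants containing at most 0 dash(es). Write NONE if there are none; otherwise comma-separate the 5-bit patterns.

size-2^0 implicants → 00010(✓)  00011(✓)  00101(✓)  00111(✓)  01001(✓)  01011(✓)  01100(✓)  01110(✓)  01111(✓)  10001(✓)  10010(✓)  10110(✓)  10111(✓)  11000(✓)  11001(✓)  11010(✓)  11111(✓)
size-2^1 implicants → -0010  -0111(✓)  -1001  -1111(✓)  0-011(✓)  0-111(✓)  00-11(✓)  0001-  001-1  01-11(✓)  010-1  011-0  0111-  1-001  1-010  1-111(✓)  10-10  1011-  110-0  1100-
size-2^2 implicants → --111  0--11
Unchecked terms (primes): --111, -0010, -1001, 0--11, 0001-, 001-1, 010-1, 011-0, 0111-, 1-001, 1-010, 10-10, 1011-, 110-0, 1100-

NONE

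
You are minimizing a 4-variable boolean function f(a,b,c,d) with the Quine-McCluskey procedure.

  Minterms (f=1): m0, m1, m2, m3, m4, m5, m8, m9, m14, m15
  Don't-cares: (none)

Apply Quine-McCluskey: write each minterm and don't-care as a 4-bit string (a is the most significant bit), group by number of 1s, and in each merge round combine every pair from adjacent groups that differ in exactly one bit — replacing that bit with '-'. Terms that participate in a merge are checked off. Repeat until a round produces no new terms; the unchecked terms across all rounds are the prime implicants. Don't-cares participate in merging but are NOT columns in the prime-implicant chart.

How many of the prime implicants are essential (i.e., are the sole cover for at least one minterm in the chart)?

4

[col 0] 0000*, 0001*, 0010*, 0011*, 0100*, 0101*, 1000*, 1001*, 1110*, 1111*
[col 1] -000*, -001*, 0-00*, 0-01*, 00-0*, 00-1*, 000-*, 001-*, 010-*, 100-*, 111-
[col 2] -00-, 0-0-, 00--
Prime implicants: -00-, 0-0-, 00--, 111-
PI chart (minterm → PIs covering it):
  0 | -00-,0-0-,00--
  1 | -00-,0-0-,00--
  2 | 00--  (sole → essential)
  3 | 00--  (sole → essential)
  4 | 0-0-  (sole → essential)
  5 | 0-0-  (sole → essential)
  8 | -00-  (sole → essential)
  9 | -00-  (sole → essential)
  14 | 111-  (sole → essential)
  15 | 111-  (sole → essential)
Essential prime implicants: -00-, 0-0-, 00--, 111-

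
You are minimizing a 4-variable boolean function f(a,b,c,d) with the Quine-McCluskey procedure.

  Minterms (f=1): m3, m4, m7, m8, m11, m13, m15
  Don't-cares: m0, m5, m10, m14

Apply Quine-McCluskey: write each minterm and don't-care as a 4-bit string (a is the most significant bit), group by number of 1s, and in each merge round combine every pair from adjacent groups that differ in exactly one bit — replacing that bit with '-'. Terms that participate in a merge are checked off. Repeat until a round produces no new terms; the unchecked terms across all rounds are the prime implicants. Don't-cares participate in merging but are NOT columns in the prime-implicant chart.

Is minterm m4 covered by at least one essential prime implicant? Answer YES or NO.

NO

size-2^0 implicants → 0000(✓)  0011(✓)  0100(✓)  0101(✓)  0111(✓)  1000(✓)  1010(✓)  1011(✓)  1101(✓)  1110(✓)  1111(✓)
size-2^1 implicants → -000  -011(✓)  -101(✓)  -111(✓)  0-00  0-11(✓)  01-1(✓)  010-  1-10(✓)  1-11(✓)  10-0  101-(✓)  11-1(✓)  111-(✓)
size-2^2 implicants → --11  -1-1  1-1-
Unchecked terms (primes): --11, -000, -1-1, 0-00, 010-, 1-1-, 10-0
Minterm coverage:
  m3 ⊆ --11 [E]
  m4 ⊆ 0-00,010-
  m7 ⊆ --11,-1-1
  m8 ⊆ -000,10-0
  m11 ⊆ --11,1-1-
  m13 ⊆ -1-1 [E]
  m15 ⊆ --11,-1-1,1-1-
E = {--11, -1-1}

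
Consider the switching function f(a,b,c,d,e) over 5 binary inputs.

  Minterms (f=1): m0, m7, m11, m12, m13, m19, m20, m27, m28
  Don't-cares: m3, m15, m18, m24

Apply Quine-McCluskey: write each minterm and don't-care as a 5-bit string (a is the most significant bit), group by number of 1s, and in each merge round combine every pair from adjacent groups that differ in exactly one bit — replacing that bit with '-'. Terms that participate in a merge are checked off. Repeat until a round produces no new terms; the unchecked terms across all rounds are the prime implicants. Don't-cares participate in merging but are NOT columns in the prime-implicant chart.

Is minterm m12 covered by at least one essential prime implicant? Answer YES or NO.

NO

Round 0: 00000 00011✓ 00111✓ 01011✓ 01100✓ 01101✓ 01111✓ 10010✓ 10011✓ 10100✓ 11000✓ 11011✓ 11100✓
Round 1: -0011✓ -1011✓ -1100 0-011✓ 0-111✓ 00-11✓ 01-11✓ 011-1 0110- 1-011✓ 1-100 1001- 11-00
Round 2: --011 0--11
PIs = {--011, -1100, 0--11, 00000, 011-1, 0110-, 1-100, 1001-, 11-00}
Coverage chart:
  m0: 00000 ←essential
  m7: 0--11 ←essential
  m11: --011,0--11
  m12: -1100,0110-
  m13: 011-1,0110-
  m19: --011,1001-
  m20: 1-100 ←essential
  m27: --011 ←essential
  m28: -1100,1-100,11-00
Essential: --011, 0--11, 00000, 1-100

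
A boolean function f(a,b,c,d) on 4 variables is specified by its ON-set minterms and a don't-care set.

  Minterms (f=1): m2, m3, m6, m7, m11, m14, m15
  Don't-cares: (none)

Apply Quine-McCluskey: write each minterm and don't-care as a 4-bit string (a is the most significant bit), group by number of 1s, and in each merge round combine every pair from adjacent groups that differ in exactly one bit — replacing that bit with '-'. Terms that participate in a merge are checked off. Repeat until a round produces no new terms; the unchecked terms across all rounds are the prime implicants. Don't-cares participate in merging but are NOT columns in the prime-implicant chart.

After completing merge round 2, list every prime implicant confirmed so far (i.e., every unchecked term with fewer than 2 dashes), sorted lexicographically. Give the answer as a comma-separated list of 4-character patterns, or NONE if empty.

Round 0: 0010✓ 0011✓ 0110✓ 0111✓ 1011✓ 1110✓ 1111✓
Round 1: -011✓ -110✓ -111✓ 0-10✓ 0-11✓ 001-✓ 011-✓ 1-11✓ 111-✓
Round 2: --11 -11- 0-1-
PIs = {--11, -11-, 0-1-}

NONE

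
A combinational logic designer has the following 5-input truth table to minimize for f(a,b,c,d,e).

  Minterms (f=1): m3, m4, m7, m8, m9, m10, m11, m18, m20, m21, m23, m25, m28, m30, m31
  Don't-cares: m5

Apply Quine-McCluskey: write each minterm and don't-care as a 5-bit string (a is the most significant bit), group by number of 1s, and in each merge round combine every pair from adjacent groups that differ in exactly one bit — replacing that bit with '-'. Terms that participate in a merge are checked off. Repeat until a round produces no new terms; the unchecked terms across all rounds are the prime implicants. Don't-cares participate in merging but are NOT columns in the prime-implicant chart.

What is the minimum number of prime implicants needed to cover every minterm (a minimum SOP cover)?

7

size-2^0 implicants → 00011(✓)  00100(✓)  00101(✓)  00111(✓)  01000(✓)  01001(✓)  01010(✓)  01011(✓)  10010  10100(✓)  10101(✓)  10111(✓)  11001(✓)  11100(✓)  11110(✓)  11111(✓)
size-2^1 implicants → -0100(✓)  -0101(✓)  -0111(✓)  -1001  0-011  00-11  001-1(✓)  0010-(✓)  010-0(✓)  010-1(✓)  0100-(✓)  0101-(✓)  1-100  1-111  101-1(✓)  1010-(✓)  111-0  1111-
size-2^2 implicants → -01-1  -010-  010--
Unchecked terms (primes): -01-1, -010-, -1001, 0-011, 00-11, 010--, 1-100, 1-111, 10010, 111-0, 1111-
Minterm coverage:
  m3 ⊆ 0-011,00-11
  m4 ⊆ -010- [E]
  m7 ⊆ -01-1,00-11
  m8 ⊆ 010-- [E]
  m9 ⊆ -1001,010--
  m10 ⊆ 010-- [E]
  m11 ⊆ 0-011,010--
  m18 ⊆ 10010 [E]
  m20 ⊆ -010-,1-100
  m21 ⊆ -01-1,-010-
  m23 ⊆ -01-1,1-111
  m25 ⊆ -1001 [E]
  m28 ⊆ 1-100,111-0
  m30 ⊆ 111-0,1111-
  m31 ⊆ 1-111,1111-
E = {-010-, -1001, 010--, 10010}
Petrick residual → 00-11, 1-111, 111-0
Cover = b'cd' + bc'd'e + a'b'de + a'bc' + acde + ab'c'de' + abce'  |cover|=7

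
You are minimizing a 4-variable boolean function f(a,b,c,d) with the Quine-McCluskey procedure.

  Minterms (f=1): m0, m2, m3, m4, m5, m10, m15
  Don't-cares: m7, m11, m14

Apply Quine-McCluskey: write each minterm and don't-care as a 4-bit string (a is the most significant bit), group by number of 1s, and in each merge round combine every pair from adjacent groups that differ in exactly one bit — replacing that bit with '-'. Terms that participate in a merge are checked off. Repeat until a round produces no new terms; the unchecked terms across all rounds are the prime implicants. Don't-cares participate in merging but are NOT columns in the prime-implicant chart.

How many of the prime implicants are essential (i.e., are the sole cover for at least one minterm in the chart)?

0

Round 0: 0000✓ 0010✓ 0011✓ 0100✓ 0101✓ 0111✓ 1010✓ 1011✓ 1110✓ 1111✓
Round 1: -010✓ -011✓ -111✓ 0-00 0-11✓ 00-0 001-✓ 01-1 010- 1-10✓ 1-11✓ 101-✓ 111-✓
Round 2: --11 -01- 1-1-
PIs = {--11, -01-, 0-00, 00-0, 01-1, 010-, 1-1-}
Coverage chart:
  m0: 0-00,00-0
  m2: -01-,00-0
  m3: --11,-01-
  m4: 0-00,010-
  m5: 01-1,010-
  m10: -01-,1-1-
  m15: --11,1-1-
(no essential prime implicants)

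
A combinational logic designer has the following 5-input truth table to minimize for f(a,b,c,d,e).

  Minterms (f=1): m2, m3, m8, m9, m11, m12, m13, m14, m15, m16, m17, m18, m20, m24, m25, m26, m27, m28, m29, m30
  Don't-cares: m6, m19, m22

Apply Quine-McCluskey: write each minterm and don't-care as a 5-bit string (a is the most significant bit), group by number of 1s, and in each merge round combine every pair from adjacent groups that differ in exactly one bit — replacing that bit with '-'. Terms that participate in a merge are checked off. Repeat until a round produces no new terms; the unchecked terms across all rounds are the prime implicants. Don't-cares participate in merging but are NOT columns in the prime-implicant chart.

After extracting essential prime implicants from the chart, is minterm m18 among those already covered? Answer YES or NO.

YES

size-2^0 implicants → 00010(✓)  00011(✓)  00110(✓)  01000(✓)  01001(✓)  01011(✓)  01100(✓)  01101(✓)  01110(✓)  01111(✓)  10000(✓)  10001(✓)  10010(✓)  10011(✓)  10100(✓)  10110(✓)  11000(✓)  11001(✓)  11010(✓)  11011(✓)  11100(✓)  11101(✓)  11110(✓)
size-2^1 implicants → -0010(✓)  -0011(✓)  -0110(✓)  -1000(✓)  -1001(✓)  -1011(✓)  -1100(✓)  -1101(✓)  -1110(✓)  0-011(✓)  0-110(✓)  00-10(✓)  0001-(✓)  01-00(✓)  01-01(✓)  01-11(✓)  010-1(✓)  0100-(✓)  011-0(✓)  011-1(✓)  0110-(✓)  0111-(✓)  1-000(✓)  1-001(✓)  1-010(✓)  1-011(✓)  1-100(✓)  1-110(✓)  10-00(✓)  10-10(✓)  100-0(✓)  100-1(✓)  1000-(✓)  1001-(✓)  101-0(✓)  11-00(✓)  11-01(✓)  11-10(✓)  110-0(✓)  110-1(✓)  1100-(✓)  1101-(✓)  111-0(✓)  1110-(✓)
size-2^2 implicants → --011  --110  -0-10  -001-  -1-00(✓)  -1-01(✓)  -10-1  -100-(✓)  -11-0  -110-(✓)  01--1  01-0-(✓)  011--  1--00(✓)  1--10(✓)  1-0-0(✓)  1-0-1(✓)  1-00-(✓)  1-01-(✓)  1-1-0(✓)  10--0(✓)  100--(✓)  11--0(✓)  11-0-(✓)  110--(✓)
size-2^3 implicants → -1-0-  1---0  1-0--
Unchecked terms (primes): --011, --110, -0-10, -001-, -1-0-, -10-1, -11-0, 01--1, 011--, 1---0, 1-0--
Minterm coverage:
  m2 ⊆ -0-10,-001-
  m3 ⊆ --011,-001-
  m8 ⊆ -1-0- [E]
  m9 ⊆ -1-0-,-10-1,01--1
  m11 ⊆ --011,-10-1,01--1
  m12 ⊆ -1-0-,-11-0,011--
  m13 ⊆ -1-0-,01--1,011--
  m14 ⊆ --110,-11-0,011--
  m15 ⊆ 01--1,011--
  m16 ⊆ 1---0,1-0--
  m17 ⊆ 1-0-- [E]
  m18 ⊆ -0-10,-001-,1---0,1-0--
  m20 ⊆ 1---0 [E]
  m24 ⊆ -1-0-,1---0,1-0--
  m25 ⊆ -1-0-,-10-1,1-0--
  m26 ⊆ 1---0,1-0--
  m27 ⊆ --011,-10-1,1-0--
  m28 ⊆ -1-0-,-11-0,1---0
  m29 ⊆ -1-0- [E]
  m30 ⊆ --110,-11-0,1---0
E = {-1-0-, 1---0, 1-0--}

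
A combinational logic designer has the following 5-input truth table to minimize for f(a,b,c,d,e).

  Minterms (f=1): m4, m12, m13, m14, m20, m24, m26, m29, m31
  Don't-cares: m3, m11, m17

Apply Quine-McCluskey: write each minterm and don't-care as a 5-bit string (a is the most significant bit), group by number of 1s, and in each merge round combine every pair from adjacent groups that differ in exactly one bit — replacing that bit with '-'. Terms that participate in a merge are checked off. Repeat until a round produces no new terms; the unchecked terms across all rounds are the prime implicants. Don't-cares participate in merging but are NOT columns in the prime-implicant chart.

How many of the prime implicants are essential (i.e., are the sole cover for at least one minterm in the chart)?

4

[col 0] 00011*, 00100*, 01011*, 01100*, 01101*, 01110*, 10001, 10100*, 11000*, 11010*, 11101*, 11111*
[col 1] -0100, -1101, 0-011, 0-100, 011-0, 0110-, 110-0, 111-1
Prime implicants: -0100, -1101, 0-011, 0-100, 011-0, 0110-, 10001, 110-0, 111-1
PI chart (minterm → PIs covering it):
  4 | -0100,0-100
  12 | 0-100,011-0,0110-
  13 | -1101,0110-
  14 | 011-0  (sole → essential)
  20 | -0100  (sole → essential)
  24 | 110-0  (sole → essential)
  26 | 110-0  (sole → essential)
  29 | -1101,111-1
  31 | 111-1  (sole → essential)
Essential prime implicants: -0100, 011-0, 110-0, 111-1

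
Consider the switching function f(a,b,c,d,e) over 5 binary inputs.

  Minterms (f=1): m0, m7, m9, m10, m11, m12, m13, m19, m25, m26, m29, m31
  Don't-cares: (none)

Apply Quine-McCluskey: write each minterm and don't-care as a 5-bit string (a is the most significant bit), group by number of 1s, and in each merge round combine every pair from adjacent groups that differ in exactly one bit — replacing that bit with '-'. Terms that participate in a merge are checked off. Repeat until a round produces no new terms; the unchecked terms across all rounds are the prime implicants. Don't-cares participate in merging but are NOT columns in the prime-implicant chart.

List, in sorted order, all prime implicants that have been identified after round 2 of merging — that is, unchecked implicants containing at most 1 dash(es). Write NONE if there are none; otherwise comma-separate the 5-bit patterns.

[col 0] 00000, 00111, 01001*, 01010*, 01011*, 01100*, 01101*, 10011, 11001*, 11010*, 11101*, 11111*
[col 1] -1001*, -1010, -1101*, 01-01*, 010-1, 0101-, 0110-, 11-01*, 111-1
[col 2] -1-01
Prime implicants: -1-01, -1010, 00000, 00111, 010-1, 0101-, 0110-, 10011, 111-1

-1010, 00000, 00111, 010-1, 0101-, 0110-, 10011, 111-1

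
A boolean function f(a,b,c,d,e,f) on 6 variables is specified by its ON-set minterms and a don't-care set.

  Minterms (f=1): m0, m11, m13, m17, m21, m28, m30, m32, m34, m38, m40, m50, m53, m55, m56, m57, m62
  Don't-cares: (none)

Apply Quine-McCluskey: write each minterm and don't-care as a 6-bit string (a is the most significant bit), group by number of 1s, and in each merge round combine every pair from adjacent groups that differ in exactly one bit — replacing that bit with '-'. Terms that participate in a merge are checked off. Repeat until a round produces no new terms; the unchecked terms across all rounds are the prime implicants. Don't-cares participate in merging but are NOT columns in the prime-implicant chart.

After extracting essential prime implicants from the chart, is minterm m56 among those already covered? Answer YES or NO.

size-2^0 implicants → 000000(✓)  001011  001101  010001(✓)  010101(✓)  011100(✓)  011110(✓)  100000(✓)  100010(✓)  100110(✓)  101000(✓)  110010(✓)  110101(✓)  110111(✓)  111000(✓)  111001(✓)  111110(✓)
size-2^1 implicants → -00000  -10101  -11110  010-01  0111-0  1-0010  1-1000  10-000  100-10  1000-0  1101-1  11100-
Unchecked terms (primes): -00000, -10101, -11110, 001011, 001101, 010-01, 0111-0, 1-0010, 1-1000, 10-000, 100-10, 1000-0, 1101-1, 11100-
Minterm coverage:
  m0 ⊆ -00000 [E]
  m11 ⊆ 001011 [E]
  m13 ⊆ 001101 [E]
  m17 ⊆ 010-01 [E]
  m21 ⊆ -10101,010-01
  m28 ⊆ 0111-0 [E]
  m30 ⊆ -11110,0111-0
  m32 ⊆ -00000,10-000,1000-0
  m34 ⊆ 1-0010,100-10,1000-0
  m38 ⊆ 100-10 [E]
  m40 ⊆ 1-1000,10-000
  m50 ⊆ 1-0010 [E]
  m53 ⊆ -10101,1101-1
  m55 ⊆ 1101-1 [E]
  m56 ⊆ 1-1000,11100-
  m57 ⊆ 11100- [E]
  m62 ⊆ -11110 [E]
E = {-00000, -11110, 001011, 001101, 010-01, 0111-0, 1-0010, 100-10, 1101-1, 11100-}

YES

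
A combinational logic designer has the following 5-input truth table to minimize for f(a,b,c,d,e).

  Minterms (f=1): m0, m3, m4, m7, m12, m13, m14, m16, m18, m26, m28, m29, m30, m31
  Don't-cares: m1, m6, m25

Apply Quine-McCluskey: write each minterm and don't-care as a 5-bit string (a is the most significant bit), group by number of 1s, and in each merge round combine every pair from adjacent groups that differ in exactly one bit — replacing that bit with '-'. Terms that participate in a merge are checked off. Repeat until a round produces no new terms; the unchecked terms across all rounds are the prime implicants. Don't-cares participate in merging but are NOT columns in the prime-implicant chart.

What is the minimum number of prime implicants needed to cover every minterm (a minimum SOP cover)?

size-2^0 implicants → 00000(✓)  00001(✓)  00011(✓)  00100(✓)  00110(✓)  00111(✓)  01100(✓)  01101(✓)  01110(✓)  10000(✓)  10010(✓)  11001(✓)  11010(✓)  11100(✓)  11101(✓)  11110(✓)  11111(✓)
size-2^1 implicants → -0000  -1100(✓)  -1101(✓)  -1110(✓)  0-100(✓)  0-110(✓)  00-00  00-11  000-1  0000-  001-0(✓)  0011-  011-0(✓)  0110-(✓)  1-010  100-0  11-01  11-10  111-0(✓)  111-1(✓)  1110-(✓)  1111-(✓)
size-2^2 implicants → -11-0  -110-  0-1-0  111--
Unchecked terms (primes): -0000, -11-0, -110-, 0-1-0, 00-00, 00-11, 000-1, 0000-, 0011-, 1-010, 100-0, 11-01, 11-10, 111--
Minterm coverage:
  m0 ⊆ -0000,00-00,0000-
  m3 ⊆ 00-11,000-1
  m4 ⊆ 0-1-0,00-00
  m7 ⊆ 00-11,0011-
  m12 ⊆ -11-0,-110-,0-1-0
  m13 ⊆ -110- [E]
  m14 ⊆ -11-0,0-1-0
  m16 ⊆ -0000,100-0
  m18 ⊆ 1-010,100-0
  m26 ⊆ 1-010,11-10
  m28 ⊆ -11-0,-110-,111--
  m29 ⊆ -110-,11-01,111--
  m30 ⊆ -11-0,11-10,111--
  m31 ⊆ 111-- [E]
E = {-110-, 111--}
Petrick residual → -0000, 0-1-0, 00-11, 1-010
Cover = b'c'd'e' + bcd' + a'ce' + a'b'de + ac'de' + abc  |cover|=6

6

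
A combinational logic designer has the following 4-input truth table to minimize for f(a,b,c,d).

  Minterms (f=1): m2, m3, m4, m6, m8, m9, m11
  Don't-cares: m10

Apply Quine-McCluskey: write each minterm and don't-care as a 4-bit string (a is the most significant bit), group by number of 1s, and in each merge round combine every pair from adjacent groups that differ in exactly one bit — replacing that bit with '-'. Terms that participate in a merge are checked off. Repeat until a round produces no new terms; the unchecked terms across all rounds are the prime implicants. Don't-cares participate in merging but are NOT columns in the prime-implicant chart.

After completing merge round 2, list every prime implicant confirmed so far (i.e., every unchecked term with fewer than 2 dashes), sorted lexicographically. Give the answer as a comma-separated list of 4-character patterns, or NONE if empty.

0-10, 01-0

size-2^0 implicants → 0010(✓)  0011(✓)  0100(✓)  0110(✓)  1000(✓)  1001(✓)  1010(✓)  1011(✓)
size-2^1 implicants → -010(✓)  -011(✓)  0-10  001-(✓)  01-0  10-0(✓)  10-1(✓)  100-(✓)  101-(✓)
size-2^2 implicants → -01-  10--
Unchecked terms (primes): -01-, 0-10, 01-0, 10--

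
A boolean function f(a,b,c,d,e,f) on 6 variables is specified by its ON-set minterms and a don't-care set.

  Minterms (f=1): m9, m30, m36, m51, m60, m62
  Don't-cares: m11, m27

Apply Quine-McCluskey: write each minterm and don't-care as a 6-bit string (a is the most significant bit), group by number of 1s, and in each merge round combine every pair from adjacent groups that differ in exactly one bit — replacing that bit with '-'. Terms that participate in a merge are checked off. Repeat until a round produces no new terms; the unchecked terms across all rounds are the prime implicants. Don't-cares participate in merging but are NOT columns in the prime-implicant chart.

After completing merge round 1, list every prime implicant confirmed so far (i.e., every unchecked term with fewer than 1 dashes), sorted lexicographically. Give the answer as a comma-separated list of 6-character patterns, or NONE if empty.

100100, 110011

size-2^0 implicants → 001001(✓)  001011(✓)  011011(✓)  011110(✓)  100100  110011  111100(✓)  111110(✓)
size-2^1 implicants → -11110  0-1011  0010-1  1111-0
Unchecked terms (primes): -11110, 0-1011, 0010-1, 100100, 110011, 1111-0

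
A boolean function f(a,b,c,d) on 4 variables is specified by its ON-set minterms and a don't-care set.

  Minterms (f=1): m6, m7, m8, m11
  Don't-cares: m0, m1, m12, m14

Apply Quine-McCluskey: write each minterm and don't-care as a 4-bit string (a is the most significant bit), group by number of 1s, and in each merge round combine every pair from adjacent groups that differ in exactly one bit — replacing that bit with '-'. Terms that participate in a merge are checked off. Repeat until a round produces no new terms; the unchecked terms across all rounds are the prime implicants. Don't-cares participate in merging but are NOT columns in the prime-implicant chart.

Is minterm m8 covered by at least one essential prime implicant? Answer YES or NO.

size-2^0 implicants → 0000(✓)  0001(✓)  0110(✓)  0111(✓)  1000(✓)  1011  1100(✓)  1110(✓)
size-2^1 implicants → -000  -110  000-  011-  1-00  11-0
Unchecked terms (primes): -000, -110, 000-, 011-, 1-00, 1011, 11-0
Minterm coverage:
  m6 ⊆ -110,011-
  m7 ⊆ 011- [E]
  m8 ⊆ -000,1-00
  m11 ⊆ 1011 [E]
E = {011-, 1011}

NO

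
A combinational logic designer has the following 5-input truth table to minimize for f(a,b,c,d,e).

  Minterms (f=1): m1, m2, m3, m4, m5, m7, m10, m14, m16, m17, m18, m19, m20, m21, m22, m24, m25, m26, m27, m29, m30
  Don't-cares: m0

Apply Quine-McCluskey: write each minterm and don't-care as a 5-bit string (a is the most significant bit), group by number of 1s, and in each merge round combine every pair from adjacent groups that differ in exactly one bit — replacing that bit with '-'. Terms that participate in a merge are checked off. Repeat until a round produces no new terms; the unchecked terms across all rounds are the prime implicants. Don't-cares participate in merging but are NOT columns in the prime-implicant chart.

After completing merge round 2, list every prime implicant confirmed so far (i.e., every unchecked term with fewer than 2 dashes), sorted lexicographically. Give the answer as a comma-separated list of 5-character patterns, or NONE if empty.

Round 0: 00000✓ 00001✓ 00010✓ 00011✓ 00100✓ 00101✓ 00111✓ 01010✓ 01110✓ 10000✓ 10001✓ 10010✓ 10011✓ 10100✓ 10101✓ 10110✓ 11000✓ 11001✓ 11010✓ 11011✓ 11101✓ 11110✓
Round 1: -0000✓ -0001✓ -0010✓ -0011✓ -0100✓ -0101✓ -1010✓ -1110✓ 0-010✓ 00-00✓ 00-01✓ 00-11✓ 000-0✓ 000-1✓ 0000-✓ 0001-✓ 001-1✓ 0010-✓ 01-10✓ 1-000✓ 1-001✓ 1-010✓ 1-011✓ 1-101✓ 1-110✓ 10-00✓ 10-01✓ 10-10✓ 100-0✓ 100-1✓ 1000-✓ 1001-✓ 101-0✓ 1010-✓ 11-01✓ 11-10✓ 110-0✓ 110-1✓ 1100-✓ 1101-✓
Round 2: --010 -0-00✓ -0-01✓ -00-0✓ -00-1✓ -000-✓ -001-✓ -010-✓ -1-10 00--1 00-0-✓ 000--✓ 1--01 1--10 1-0-0✓ 1-0-1✓ 1-00-✓ 1-01-✓ 10--0 10-0-✓ 100--✓ 110--✓
Round 3: -0-0- -00-- 1-0--
PIs = {--010, -0-0-, -00--, -1-10, 00--1, 1--01, 1--10, 1-0--, 10--0}

NONE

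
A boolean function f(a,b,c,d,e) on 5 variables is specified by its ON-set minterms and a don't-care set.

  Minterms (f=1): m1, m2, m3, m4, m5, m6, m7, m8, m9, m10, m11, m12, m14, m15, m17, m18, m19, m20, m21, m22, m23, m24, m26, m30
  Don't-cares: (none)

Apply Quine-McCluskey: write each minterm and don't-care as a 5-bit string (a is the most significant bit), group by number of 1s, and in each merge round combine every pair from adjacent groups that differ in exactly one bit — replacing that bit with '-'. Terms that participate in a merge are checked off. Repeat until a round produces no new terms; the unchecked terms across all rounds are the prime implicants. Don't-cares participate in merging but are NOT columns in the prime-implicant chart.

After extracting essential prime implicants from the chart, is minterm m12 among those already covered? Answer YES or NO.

[col 0] 00001*, 00010*, 00011*, 00100*, 00101*, 00110*, 00111*, 01000*, 01001*, 01010*, 01011*, 01100*, 01110*, 01111*, 10001*, 10010*, 10011*, 10100*, 10101*, 10110*, 10111*, 11000*, 11010*, 11110*
[col 1] -0001*, -0010*, -0011*, -0100*, -0101*, -0110*, -0111*, -1000*, -1010*, -1110*, 0-001*, 0-010*, 0-011*, 0-100*, 0-110*, 0-111*, 00-01*, 00-10*, 00-11*, 000-1*, 0001-*, 001-0*, 001-1*, 0010-*, 0011-*, 01-00*, 01-10*, 01-11*, 010-0*, 010-1*, 0100-*, 0101-*, 011-0*, 0111-*, 1-010*, 1-110*, 10-01*, 10-10*, 10-11*, 100-1*, 1001-*, 101-0*, 101-1*, 1010-*, 1011-*, 11-10*, 110-0*
[col 2] --010*, --110*, -0-01*, -0-10*, -0-11*, -00-1*, -001-*, -01-0*, -01-1*, -010-*, -011-*, -1-10*, -10-0, 0--10*, 0--11*, 0-0-1, 0-01-*, 0-1-0, 0-11-*, 00--1*, 00-1-*, 001--*, 01--0, 01-1-*, 010--, 1--10*, 10--1*, 10-1-*, 101--*
[col 3] ---10, -0--1, -0-1-, -01--, 0--1-
Prime implicants: ---10, -0--1, -0-1-, -01--, -10-0, 0--1-, 0-0-1, 0-1-0, 01--0, 010--
PI chart (minterm → PIs covering it):
  1 | -0--1,0-0-1
  2 | ---10,-0-1-,0--1-
  3 | -0--1,-0-1-,0--1-,0-0-1
  4 | -01--,0-1-0
  5 | -0--1,-01--
  6 | ---10,-0-1-,-01--,0--1-,0-1-0
  7 | -0--1,-0-1-,-01--,0--1-
  8 | -10-0,01--0,010--
  9 | 0-0-1,010--
  10 | ---10,-10-0,0--1-,01--0,010--
  11 | 0--1-,0-0-1,010--
  12 | 0-1-0,01--0
  14 | ---10,0--1-,0-1-0,01--0
  15 | 0--1-  (sole → essential)
  17 | -0--1  (sole → essential)
  18 | ---10,-0-1-
  19 | -0--1,-0-1-
  20 | -01--  (sole → essential)
  21 | -0--1,-01--
  22 | ---10,-0-1-,-01--
  23 | -0--1,-0-1-,-01--
  24 | -10-0  (sole → essential)
  26 | ---10,-10-0
  30 | ---10  (sole → essential)
Essential prime implicants: ---10, -0--1, -01--, -10-0, 0--1-

NO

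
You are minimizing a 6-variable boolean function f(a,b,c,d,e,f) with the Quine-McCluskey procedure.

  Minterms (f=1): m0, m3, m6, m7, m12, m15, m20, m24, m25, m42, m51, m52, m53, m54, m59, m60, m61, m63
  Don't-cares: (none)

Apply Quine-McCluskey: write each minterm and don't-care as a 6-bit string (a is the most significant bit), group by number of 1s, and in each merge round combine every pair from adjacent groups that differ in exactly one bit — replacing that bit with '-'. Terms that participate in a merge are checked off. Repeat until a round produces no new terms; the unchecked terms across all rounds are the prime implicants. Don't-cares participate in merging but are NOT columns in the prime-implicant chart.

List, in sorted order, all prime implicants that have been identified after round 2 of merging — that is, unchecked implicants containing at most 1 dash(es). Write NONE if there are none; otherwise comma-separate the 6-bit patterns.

[col 0] 000000, 000011*, 000110*, 000111*, 001100, 001111*, 010100*, 011000*, 011001*, 101010, 110011*, 110100*, 110101*, 110110*, 111011*, 111100*, 111101*, 111111*
[col 1] -10100, 00-111, 000-11, 00011-, 01100-, 11-011, 11-100*, 11-101*, 1101-0, 11010-*, 111-11, 1111-1, 11110-*
[col 2] 11-10-
Prime implicants: -10100, 00-111, 000-11, 000000, 00011-, 001100, 01100-, 101010, 11-011, 11-10-, 1101-0, 111-11, 1111-1

-10100, 00-111, 000-11, 000000, 00011-, 001100, 01100-, 101010, 11-011, 1101-0, 111-11, 1111-1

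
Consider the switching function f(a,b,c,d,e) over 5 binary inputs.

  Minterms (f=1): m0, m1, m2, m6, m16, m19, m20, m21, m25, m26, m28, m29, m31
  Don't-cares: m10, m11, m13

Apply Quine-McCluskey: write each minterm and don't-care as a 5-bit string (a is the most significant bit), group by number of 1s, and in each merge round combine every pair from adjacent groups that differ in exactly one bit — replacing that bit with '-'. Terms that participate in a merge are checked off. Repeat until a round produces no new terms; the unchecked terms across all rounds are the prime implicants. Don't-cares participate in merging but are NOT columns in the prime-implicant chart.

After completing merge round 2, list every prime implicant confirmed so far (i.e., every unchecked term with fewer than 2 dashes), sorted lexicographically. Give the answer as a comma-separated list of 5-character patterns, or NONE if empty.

-0000, -1010, -1101, 0-010, 00-10, 000-0, 0000-, 0101-, 10-00, 10011, 11-01, 111-1

size-2^0 implicants → 00000(✓)  00001(✓)  00010(✓)  00110(✓)  01010(✓)  01011(✓)  01101(✓)  10000(✓)  10011  10100(✓)  10101(✓)  11001(✓)  11010(✓)  11100(✓)  11101(✓)  11111(✓)
size-2^1 implicants → -0000  -1010  -1101  0-010  00-10  000-0  0000-  0101-  1-100(✓)  1-101(✓)  10-00  1010-(✓)  11-01  111-1  1110-(✓)
size-2^2 implicants → 1-10-
Unchecked terms (primes): -0000, -1010, -1101, 0-010, 00-10, 000-0, 0000-, 0101-, 1-10-, 10-00, 10011, 11-01, 111-1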